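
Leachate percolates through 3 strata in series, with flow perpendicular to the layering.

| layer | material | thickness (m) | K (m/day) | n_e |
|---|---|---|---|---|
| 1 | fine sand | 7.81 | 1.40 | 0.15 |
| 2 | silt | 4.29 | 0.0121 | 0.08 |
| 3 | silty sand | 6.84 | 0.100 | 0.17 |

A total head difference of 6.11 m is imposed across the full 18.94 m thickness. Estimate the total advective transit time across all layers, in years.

With flow normal to the layers, continuity requires the same specific discharge q through every layer.
Σ(b_i/K_i) = 7.81/1.40 + 4.29/0.0121 + 6.84/0.100 = 428.5 d.
q = Δh / Σ(b_i/K_i) = 6.11 / 428.5 = 0.01426 m/day.
In each layer the seepage velocity is v_i = q/n_i, so the layer transit time is t_i = b_i·n_i / q:
  layer 1 (fine sand): t_1 = 7.81 × 0.15 / 0.01426 = 82.16 d
  layer 2 (silt): t_2 = 4.29 × 0.08 / 0.01426 = 24.07 d
  layer 3 (silty sand): t_3 = 6.84 × 0.17 / 0.01426 = 81.55 d
Total t = Σ t_i = 187.8 days = 0.5141 years.

0.514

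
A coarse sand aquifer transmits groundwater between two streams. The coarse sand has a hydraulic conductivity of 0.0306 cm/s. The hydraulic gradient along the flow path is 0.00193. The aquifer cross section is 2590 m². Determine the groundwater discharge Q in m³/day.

132

Convert K: 0.0306 cm/s × 864 = 26.44 m/day.
Hydraulic gradient i = 0.00193.
Darcy's law: Q = K · A · i = 26.44 × 2590 × 0.001930 = 132.2 m³/day.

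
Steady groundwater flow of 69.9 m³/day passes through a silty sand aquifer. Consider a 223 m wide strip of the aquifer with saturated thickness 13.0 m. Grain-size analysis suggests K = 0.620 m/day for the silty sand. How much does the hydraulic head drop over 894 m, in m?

34.8

Cross-sectional area A = 223 × 13.0 = 2899 m².
From Q = K·A·i, i = Q / (K·A) = 69.9 / (0.6200 × 2899) = 0.03889.
Head loss Δh = i · L = 0.03889 × 894 = 34.77 m.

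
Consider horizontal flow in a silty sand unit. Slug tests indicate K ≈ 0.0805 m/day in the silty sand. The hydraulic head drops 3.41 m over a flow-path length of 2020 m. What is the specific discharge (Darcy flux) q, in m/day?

0.000136

Hydraulic gradient i = Δh / L = 3.41 / 2020 = 0.001688.
Specific discharge q = K · i = 0.08050 × 0.001688 = 0.0001359 m/day.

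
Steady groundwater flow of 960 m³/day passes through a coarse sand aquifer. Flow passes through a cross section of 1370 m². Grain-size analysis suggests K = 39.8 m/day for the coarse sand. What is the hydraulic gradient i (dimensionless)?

From Q = K·A·i, i = Q / (K·A) = 960 / (39.80 × 1370) = 0.01761.

0.0176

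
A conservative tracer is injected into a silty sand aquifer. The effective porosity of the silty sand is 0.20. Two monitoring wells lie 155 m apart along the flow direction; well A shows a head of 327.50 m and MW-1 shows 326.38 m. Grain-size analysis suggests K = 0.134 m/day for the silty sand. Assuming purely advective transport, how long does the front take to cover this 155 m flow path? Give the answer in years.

Hydraulic gradient i = (327.50 − 326.38) / 155 = 1.12 / 155 = 0.007226.
Darcy flux q = K · i = 0.1340 × 0.007226 = 0.0009683 m/day.
Seepage velocity v = q / n_e = 0.0009683 / 0.20 = 0.004841 m/day.
Travel time t = L / v = 155 / 0.004841 = 32016 days = 87.66 years.

87.7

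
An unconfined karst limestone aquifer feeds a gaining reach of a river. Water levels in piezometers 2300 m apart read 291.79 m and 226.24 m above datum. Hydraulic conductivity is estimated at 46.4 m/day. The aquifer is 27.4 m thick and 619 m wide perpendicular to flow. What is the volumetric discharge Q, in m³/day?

Cross-sectional area A = 619 × 27.4 = 16961 m².
Hydraulic gradient i = (291.79 − 226.24) / 2300 = 65.55 / 2300 = 0.02850.
Darcy's law: Q = K · A · i = 46.40 × 16961 × 0.02850 = 22429 m³/day.

22400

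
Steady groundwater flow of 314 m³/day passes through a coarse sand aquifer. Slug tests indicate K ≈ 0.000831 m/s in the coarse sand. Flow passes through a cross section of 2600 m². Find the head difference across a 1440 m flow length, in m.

2.42

Convert K: 0.000831 m/s × 86400 = 71.80 m/day.
From Q = K·A·i, i = Q / (K·A) = 314 / (71.80 × 2600) = 0.001682.
Head loss Δh = i · L = 0.001682 × 1440 = 2.422 m.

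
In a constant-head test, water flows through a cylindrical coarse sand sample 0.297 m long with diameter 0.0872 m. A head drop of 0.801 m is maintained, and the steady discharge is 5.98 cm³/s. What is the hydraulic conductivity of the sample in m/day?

Cross-sectional area A = π·(d/2)² = π × (0.0872/2)² = 0.005972 m².
Convert discharge: 5.98 cm³/s = 5.980e-06 m³/s.
Darcy's law rearranged: K = Q·L / (A·Δh) = 5.980e-06 × 0.297 / (0.005972 × 0.801) = 0.0003713 m/s = 32.08 m/day.

32.1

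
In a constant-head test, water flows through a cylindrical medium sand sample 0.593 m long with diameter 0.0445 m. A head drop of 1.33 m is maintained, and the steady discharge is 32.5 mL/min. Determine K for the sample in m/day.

Cross-sectional area A = π·(d/2)² = π × (0.0445/2)² = 0.001555 m².
Convert discharge: 32.5 mL/min = 5.417e-07 m³/s.
Darcy's law rearranged: K = Q·L / (A·Δh) = 5.417e-07 × 0.593 / (0.001555 × 1.33) = 0.0001553 m/s = 13.42 m/day.

13.4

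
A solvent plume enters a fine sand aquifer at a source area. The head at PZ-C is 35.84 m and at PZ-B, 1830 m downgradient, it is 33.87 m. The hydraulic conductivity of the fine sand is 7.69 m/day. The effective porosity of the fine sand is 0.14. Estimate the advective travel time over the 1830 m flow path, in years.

Hydraulic gradient i = (35.84 − 33.87) / 1830 = 1.97 / 1830 = 0.001077.
Darcy flux q = K · i = 7.690 × 0.001077 = 0.008278 m/day.
Seepage velocity v = q / n_e = 0.008278 / 0.14 = 0.05913 m/day.
Travel time t = L / v = 1830 / 0.05913 = 30948 days = 84.73 years.

84.7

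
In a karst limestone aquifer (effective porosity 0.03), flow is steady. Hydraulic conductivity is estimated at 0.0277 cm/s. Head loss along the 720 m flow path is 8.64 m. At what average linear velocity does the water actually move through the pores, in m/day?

Convert K: 0.0277 cm/s × 864 = 23.93 m/day.
Hydraulic gradient i = Δh / L = 8.64 / 720 = 0.01200.
Darcy flux q = K · i = 23.93 × 0.01200 = 0.2872 m/day.
Seepage velocity v = q / n_e = 0.2872 / 0.03 = 9.573 m/day.

9.57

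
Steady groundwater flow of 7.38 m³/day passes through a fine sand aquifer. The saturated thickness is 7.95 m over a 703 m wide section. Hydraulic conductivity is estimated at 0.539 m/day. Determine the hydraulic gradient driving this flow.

Cross-sectional area A = 703 × 7.95 = 5589 m².
From Q = K·A·i, i = Q / (K·A) = 7.38 / (0.5390 × 5589) = 0.002450.

0.00245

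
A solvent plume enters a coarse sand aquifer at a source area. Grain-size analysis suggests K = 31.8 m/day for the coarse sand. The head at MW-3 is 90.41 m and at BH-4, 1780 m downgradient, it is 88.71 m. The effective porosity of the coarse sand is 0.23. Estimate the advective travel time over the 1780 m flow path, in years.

36.9

Hydraulic gradient i = (90.41 − 88.71) / 1780 = 1.7 / 1780 = 0.0009551.
Darcy flux q = K · i = 31.80 × 0.0009551 = 0.03037 m/day.
Seepage velocity v = q / n_e = 0.03037 / 0.23 = 0.1320 m/day.
Travel time t = L / v = 1780 / 0.1320 = 13480 days = 36.91 years.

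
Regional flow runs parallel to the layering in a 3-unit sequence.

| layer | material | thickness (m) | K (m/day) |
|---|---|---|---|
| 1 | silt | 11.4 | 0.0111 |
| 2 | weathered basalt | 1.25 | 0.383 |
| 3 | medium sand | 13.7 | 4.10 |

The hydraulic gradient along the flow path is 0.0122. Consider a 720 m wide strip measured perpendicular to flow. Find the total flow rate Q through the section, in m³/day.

499

Flow is parallel to layering, so each bed carries its own Darcy discharge and the transmissivities add.
Σ(K_i·b_i) = 0.0111×11.4 + 0.383×1.25 + 4.10×13.7 = 56.78 m²/day.
Hydraulic gradient i = 0.0122.
Q = Σ(K_i·b_i) · W · i = 56.78 × 720 × 0.01220 = 498.7 m³/day.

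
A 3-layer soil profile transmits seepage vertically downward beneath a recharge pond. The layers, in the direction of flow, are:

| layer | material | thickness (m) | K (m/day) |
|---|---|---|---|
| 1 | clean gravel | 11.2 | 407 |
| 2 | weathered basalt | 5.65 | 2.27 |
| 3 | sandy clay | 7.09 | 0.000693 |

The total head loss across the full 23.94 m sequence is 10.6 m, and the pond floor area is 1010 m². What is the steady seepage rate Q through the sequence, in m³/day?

Flow is perpendicular to layering, so the layers act in series and the equivalent K is the thickness-weighted harmonic mean.
Total thickness L = 11.2 + 5.65 + 7.09 = 23.94 m.
Σ(b_i/K_i) = 11.2/407 + 5.65/2.27 + 7.09/0.000693 = 10233 d.
K_eq = L / Σ(b_i/K_i) = 23.94 / 10233 = 0.002339 m/day.
Q = K_eq · A · (Δh/L) = 0.002339 × 1010 × (10.6/23.94) = 1.046 m³/day.

1.05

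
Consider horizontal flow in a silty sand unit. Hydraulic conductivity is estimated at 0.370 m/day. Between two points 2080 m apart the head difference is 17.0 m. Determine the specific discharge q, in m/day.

Hydraulic gradient i = Δh / L = 17.0 / 2080 = 0.008173.
Specific discharge q = K · i = 0.3700 × 0.008173 = 0.003024 m/day.

0.00302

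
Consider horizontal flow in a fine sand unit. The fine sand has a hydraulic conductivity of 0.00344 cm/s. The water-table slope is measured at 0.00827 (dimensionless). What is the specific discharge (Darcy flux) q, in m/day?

Convert K: 0.00344 cm/s × 864 = 2.972 m/day.
Hydraulic gradient i = 0.00827.
Specific discharge q = K · i = 2.972 × 0.008270 = 0.02458 m/day.

0.0246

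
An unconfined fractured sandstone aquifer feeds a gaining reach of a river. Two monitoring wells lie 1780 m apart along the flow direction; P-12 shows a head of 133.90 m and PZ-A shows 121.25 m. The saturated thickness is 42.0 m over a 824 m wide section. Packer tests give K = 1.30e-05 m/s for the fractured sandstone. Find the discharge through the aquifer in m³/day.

276

Convert K: 1.30e-05 m/s × 86400 = 1.123 m/day.
Cross-sectional area A = 824 × 42.0 = 34608 m².
Hydraulic gradient i = (133.90 − 121.25) / 1780 = 12.65 / 1780 = 0.007107.
Darcy's law: Q = K · A · i = 1.123 × 34608 × 0.007107 = 276.3 m³/day.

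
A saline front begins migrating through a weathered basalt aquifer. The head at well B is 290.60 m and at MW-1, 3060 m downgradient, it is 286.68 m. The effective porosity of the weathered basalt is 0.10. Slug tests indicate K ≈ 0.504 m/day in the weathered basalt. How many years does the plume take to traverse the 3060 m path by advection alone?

Hydraulic gradient i = (290.60 − 286.68) / 3060 = 3.92 / 3060 = 0.001281.
Darcy flux q = K · i = 0.5040 × 0.001281 = 0.0006456 m/day.
Seepage velocity v = q / n_e = 0.0006456 / 0.10 = 0.006456 m/day.
Travel time t = L / v = 3060 / 0.006456 = 4.739e+05 days = 1298 years.

1300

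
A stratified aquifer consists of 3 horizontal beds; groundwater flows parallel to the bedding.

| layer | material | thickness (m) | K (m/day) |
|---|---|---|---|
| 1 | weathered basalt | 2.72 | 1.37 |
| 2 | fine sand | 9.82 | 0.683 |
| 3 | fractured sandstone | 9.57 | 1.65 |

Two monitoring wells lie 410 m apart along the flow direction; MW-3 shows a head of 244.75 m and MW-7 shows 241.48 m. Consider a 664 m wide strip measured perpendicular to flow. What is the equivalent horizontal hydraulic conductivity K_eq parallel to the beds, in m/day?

1.19

Flow is parallel to layering, so each bed carries its own Darcy discharge and the transmissivities add.
Σ(K_i·b_i) = 1.37×2.72 + 0.683×9.82 + 1.65×9.57 = 26.22 m²/day.
Total thickness b = 22.11 m, so K_eq = Σ(K_i·b_i)/b = 1.186 m/day.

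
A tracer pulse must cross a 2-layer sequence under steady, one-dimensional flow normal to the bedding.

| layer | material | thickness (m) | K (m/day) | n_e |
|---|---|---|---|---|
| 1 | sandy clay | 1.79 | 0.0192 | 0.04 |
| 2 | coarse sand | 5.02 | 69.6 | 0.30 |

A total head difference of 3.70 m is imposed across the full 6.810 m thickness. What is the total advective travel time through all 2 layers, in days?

With flow normal to the layers, continuity requires the same specific discharge q through every layer.
Σ(b_i/K_i) = 1.79/0.0192 + 5.02/69.6 = 93.30 d.
q = Δh / Σ(b_i/K_i) = 3.70 / 93.30 = 0.03966 m/day.
In each layer the seepage velocity is v_i = q/n_i, so the layer transit time is t_i = b_i·n_i / q:
  layer 1 (sandy clay): t_1 = 1.79 × 0.04 / 0.03966 = 1.806 d
  layer 2 (coarse sand): t_2 = 5.02 × 0.30 / 0.03966 = 37.98 d
Total t = Σ t_i = 39.78 days.

39.8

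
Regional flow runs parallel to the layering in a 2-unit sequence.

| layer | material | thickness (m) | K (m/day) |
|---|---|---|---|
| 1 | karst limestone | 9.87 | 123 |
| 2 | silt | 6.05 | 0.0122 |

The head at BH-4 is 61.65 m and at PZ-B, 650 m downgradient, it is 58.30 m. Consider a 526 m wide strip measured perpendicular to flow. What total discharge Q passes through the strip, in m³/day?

Flow is parallel to layering, so each bed carries its own Darcy discharge and the transmissivities add.
Σ(K_i·b_i) = 123×9.87 + 0.0122×6.05 = 1214 m²/day.
Hydraulic gradient i = (61.65 − 58.30) / 650 = 3.35 / 650 = 0.005154.
Q = Σ(K_i·b_i) · W · i = 1214 × 526 × 0.005154 = 3291 m³/day.

3290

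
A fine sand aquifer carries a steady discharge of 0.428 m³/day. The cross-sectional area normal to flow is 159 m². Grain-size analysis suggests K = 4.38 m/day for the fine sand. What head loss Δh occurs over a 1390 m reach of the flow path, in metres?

0.854

From Q = K·A·i, i = Q / (K·A) = 0.428 / (4.380 × 159.0) = 0.0006146.
Head loss Δh = i · L = 0.0006146 × 1390 = 0.8543 m.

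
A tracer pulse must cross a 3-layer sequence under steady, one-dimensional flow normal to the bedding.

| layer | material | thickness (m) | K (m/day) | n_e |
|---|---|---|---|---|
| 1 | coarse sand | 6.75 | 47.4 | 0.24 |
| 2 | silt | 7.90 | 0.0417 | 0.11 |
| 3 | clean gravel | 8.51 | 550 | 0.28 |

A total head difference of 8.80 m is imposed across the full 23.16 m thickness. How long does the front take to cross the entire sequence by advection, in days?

105

With flow normal to the layers, continuity requires the same specific discharge q through every layer.
Σ(b_i/K_i) = 6.75/47.4 + 7.90/0.0417 + 8.51/550 = 189.6 d.
q = Δh / Σ(b_i/K_i) = 8.80 / 189.6 = 0.04641 m/day.
In each layer the seepage velocity is v_i = q/n_i, so the layer transit time is t_i = b_i·n_i / q:
  layer 1 (coarse sand): t_1 = 6.75 × 0.24 / 0.04641 = 34.90 d
  layer 2 (silt): t_2 = 7.90 × 0.11 / 0.04641 = 18.72 d
  layer 3 (clean gravel): t_3 = 8.51 × 0.28 / 0.04641 = 51.34 d
Total t = Σ t_i = 105.0 days.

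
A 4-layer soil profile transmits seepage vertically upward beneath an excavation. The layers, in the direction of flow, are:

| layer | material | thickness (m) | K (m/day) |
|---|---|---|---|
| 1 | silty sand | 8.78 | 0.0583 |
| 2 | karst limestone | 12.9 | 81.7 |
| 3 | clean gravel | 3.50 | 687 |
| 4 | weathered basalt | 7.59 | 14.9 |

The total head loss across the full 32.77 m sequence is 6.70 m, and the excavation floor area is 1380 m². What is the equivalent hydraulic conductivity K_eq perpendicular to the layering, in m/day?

0.217

Flow is perpendicular to layering, so the layers act in series and the equivalent K is the thickness-weighted harmonic mean.
Total thickness L = 8.78 + 12.9 + 3.50 + 7.59 = 32.77 m.
Σ(b_i/K_i) = 8.78/0.0583 + 12.9/81.7 + 3.50/687 + 7.59/14.9 = 151.3 d.
K_eq = L / Σ(b_i/K_i) = 32.77 / 151.3 = 0.2166 m/day.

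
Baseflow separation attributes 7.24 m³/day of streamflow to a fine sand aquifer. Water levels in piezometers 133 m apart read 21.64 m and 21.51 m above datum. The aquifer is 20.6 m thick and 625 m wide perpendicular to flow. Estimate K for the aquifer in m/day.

0.575

Cross-sectional area A = 625 × 20.6 = 12875 m².
Hydraulic gradient i = (21.64 − 21.51) / 133 = 0.13 / 133 = 0.0009774.
From Q = K·A·i, K = Q / (A·i) = 7.24 / (12875 × 0.0009774) = 0.5753 m/day.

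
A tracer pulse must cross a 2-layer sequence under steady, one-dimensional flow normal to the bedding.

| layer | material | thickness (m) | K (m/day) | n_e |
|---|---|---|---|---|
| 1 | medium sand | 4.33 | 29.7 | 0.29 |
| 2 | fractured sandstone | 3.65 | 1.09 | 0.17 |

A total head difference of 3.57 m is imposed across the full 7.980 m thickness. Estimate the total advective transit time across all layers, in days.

1.84

With flow normal to the layers, continuity requires the same specific discharge q through every layer.
Σ(b_i/K_i) = 4.33/29.7 + 3.65/1.09 = 3.494 d.
q = Δh / Σ(b_i/K_i) = 3.57 / 3.494 = 1.022 m/day.
In each layer the seepage velocity is v_i = q/n_i, so the layer transit time is t_i = b_i·n_i / q:
  layer 1 (medium sand): t_1 = 4.33 × 0.29 / 1.022 = 1.229 d
  layer 2 (fractured sandstone): t_2 = 3.65 × 0.17 / 1.022 = 0.6074 d
Total t = Σ t_i = 1.836 days.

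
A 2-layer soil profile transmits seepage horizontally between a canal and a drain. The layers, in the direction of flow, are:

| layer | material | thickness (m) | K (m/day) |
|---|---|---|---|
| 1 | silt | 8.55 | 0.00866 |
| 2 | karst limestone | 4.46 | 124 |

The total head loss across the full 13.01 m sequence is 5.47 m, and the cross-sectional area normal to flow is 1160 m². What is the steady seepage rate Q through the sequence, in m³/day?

Flow is perpendicular to layering, so the layers act in series and the equivalent K is the thickness-weighted harmonic mean.
Total thickness L = 8.55 + 4.46 = 13.01 m.
Σ(b_i/K_i) = 8.55/0.00866 + 4.46/124 = 987.3 d.
K_eq = L / Σ(b_i/K_i) = 13.01 / 987.3 = 0.01318 m/day.
Q = K_eq · A · (Δh/L) = 0.01318 × 1160 × (5.47/13.01) = 6.427 m³/day.

6.43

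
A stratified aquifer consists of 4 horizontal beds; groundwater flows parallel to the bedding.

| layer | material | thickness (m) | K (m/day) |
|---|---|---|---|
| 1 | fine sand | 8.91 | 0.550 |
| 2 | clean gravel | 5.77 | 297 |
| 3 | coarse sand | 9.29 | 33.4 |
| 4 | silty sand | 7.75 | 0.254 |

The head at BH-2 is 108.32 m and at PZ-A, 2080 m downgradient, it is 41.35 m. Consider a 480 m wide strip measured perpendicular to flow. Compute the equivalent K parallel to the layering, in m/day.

Flow is parallel to layering, so each bed carries its own Darcy discharge and the transmissivities add.
Σ(K_i·b_i) = 0.550×8.91 + 297×5.77 + 33.4×9.29 + 0.254×7.75 = 2031 m²/day.
Total thickness b = 31.72 m, so K_eq = Σ(K_i·b_i)/b = 64.02 m/day.

64.0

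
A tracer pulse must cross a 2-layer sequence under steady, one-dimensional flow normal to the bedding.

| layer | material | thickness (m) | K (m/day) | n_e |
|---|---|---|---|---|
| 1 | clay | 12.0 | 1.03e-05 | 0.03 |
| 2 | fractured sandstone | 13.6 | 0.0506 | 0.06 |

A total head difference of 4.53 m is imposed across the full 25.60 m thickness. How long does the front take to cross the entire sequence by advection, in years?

828

With flow normal to the layers, continuity requires the same specific discharge q through every layer.
Σ(b_i/K_i) = 12.0/1.03e-05 + 13.6/0.0506 = 1.165e+06 d.
q = Δh / Σ(b_i/K_i) = 4.53 / 1.165e+06 = 3.887e-06 m/day.
In each layer the seepage velocity is v_i = q/n_i, so the layer transit time is t_i = b_i·n_i / q:
  layer 1 (clay): t_1 = 12.0 × 0.03 / 3.887e-06 = 92608 d
  layer 2 (fractured sandstone): t_2 = 13.6 × 0.06 / 3.887e-06 = 2.099e+05 d
Total t = Σ t_i = 3.025e+05 days = 828.3 years.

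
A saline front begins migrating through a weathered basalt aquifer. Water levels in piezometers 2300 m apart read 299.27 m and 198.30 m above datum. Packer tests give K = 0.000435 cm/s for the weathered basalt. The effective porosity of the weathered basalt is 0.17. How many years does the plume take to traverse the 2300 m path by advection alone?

64.9

Convert K: 0.000435 cm/s × 864 = 0.3758 m/day.
Hydraulic gradient i = (299.27 − 198.30) / 2300 = 100.97 / 2300 = 0.04390.
Darcy flux q = K · i = 0.3758 × 0.04390 = 0.01650 m/day.
Seepage velocity v = q / n_e = 0.01650 / 0.17 = 0.09706 m/day.
Travel time t = L / v = 2300 / 0.09706 = 23698 days = 64.88 years.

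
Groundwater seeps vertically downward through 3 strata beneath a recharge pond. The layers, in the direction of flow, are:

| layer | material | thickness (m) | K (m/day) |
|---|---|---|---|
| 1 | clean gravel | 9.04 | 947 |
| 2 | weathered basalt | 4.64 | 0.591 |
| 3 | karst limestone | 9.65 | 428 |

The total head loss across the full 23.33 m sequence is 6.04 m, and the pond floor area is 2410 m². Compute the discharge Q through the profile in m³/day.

1850

Flow is perpendicular to layering, so the layers act in series and the equivalent K is the thickness-weighted harmonic mean.
Total thickness L = 9.04 + 4.64 + 9.65 = 23.33 m.
Σ(b_i/K_i) = 9.04/947 + 4.64/0.591 + 9.65/428 = 7.883 d.
K_eq = L / Σ(b_i/K_i) = 23.33 / 7.883 = 2.959 m/day.
Q = K_eq · A · (Δh/L) = 2.959 × 2410 × (6.04/23.33) = 1847 m³/day.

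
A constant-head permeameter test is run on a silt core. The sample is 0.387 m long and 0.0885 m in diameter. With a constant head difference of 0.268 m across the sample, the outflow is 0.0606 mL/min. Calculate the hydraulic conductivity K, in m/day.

0.0205

Cross-sectional area A = π·(d/2)² = π × (0.0885/2)² = 0.006151 m².
Convert discharge: 0.0606 mL/min = 1.010e-09 m³/s.
Darcy's law rearranged: K = Q·L / (A·Δh) = 1.010e-09 × 0.387 / (0.006151 × 0.268) = 2.371e-07 m/s = 0.02048 m/day.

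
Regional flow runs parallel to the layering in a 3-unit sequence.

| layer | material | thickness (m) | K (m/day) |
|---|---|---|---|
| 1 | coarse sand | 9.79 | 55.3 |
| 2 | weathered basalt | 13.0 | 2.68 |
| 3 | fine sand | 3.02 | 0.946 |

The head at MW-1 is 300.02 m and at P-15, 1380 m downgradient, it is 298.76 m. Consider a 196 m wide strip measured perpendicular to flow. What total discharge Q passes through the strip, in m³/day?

104

Flow is parallel to layering, so each bed carries its own Darcy discharge and the transmissivities add.
Σ(K_i·b_i) = 55.3×9.79 + 2.68×13.0 + 0.946×3.02 = 579.1 m²/day.
Hydraulic gradient i = (300.02 − 298.76) / 1380 = 1.26 / 1380 = 0.0009130.
Q = Σ(K_i·b_i) · W · i = 579.1 × 196 × 0.0009130 = 103.6 m³/day.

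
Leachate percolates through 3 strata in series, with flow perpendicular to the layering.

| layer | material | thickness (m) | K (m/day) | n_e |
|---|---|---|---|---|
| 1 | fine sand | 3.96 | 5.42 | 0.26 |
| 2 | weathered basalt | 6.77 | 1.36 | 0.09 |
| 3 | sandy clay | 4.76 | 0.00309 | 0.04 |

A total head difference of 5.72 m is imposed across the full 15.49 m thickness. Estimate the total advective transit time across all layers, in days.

494

With flow normal to the layers, continuity requires the same specific discharge q through every layer.
Σ(b_i/K_i) = 3.96/5.42 + 6.77/1.36 + 4.76/0.00309 = 1546 d.
q = Δh / Σ(b_i/K_i) = 5.72 / 1546 = 0.003699 m/day.
In each layer the seepage velocity is v_i = q/n_i, so the layer transit time is t_i = b_i·n_i / q:
  layer 1 (fine sand): t_1 = 3.96 × 0.26 / 0.003699 = 278.3 d
  layer 2 (weathered basalt): t_2 = 6.77 × 0.09 / 0.003699 = 164.7 d
  layer 3 (sandy clay): t_3 = 4.76 × 0.04 / 0.003699 = 51.47 d
Total t = Σ t_i = 494.5 days.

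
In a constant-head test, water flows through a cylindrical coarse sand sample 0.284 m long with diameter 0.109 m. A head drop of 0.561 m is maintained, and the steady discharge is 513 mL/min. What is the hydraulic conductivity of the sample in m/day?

Cross-sectional area A = π·(d/2)² = π × (0.109/2)² = 0.009331 m².
Convert discharge: 513 mL/min = 8.550e-06 m³/s.
Darcy's law rearranged: K = Q·L / (A·Δh) = 8.550e-06 × 0.284 / (0.009331 × 0.561) = 0.0004639 m/s = 40.08 m/day.

40.1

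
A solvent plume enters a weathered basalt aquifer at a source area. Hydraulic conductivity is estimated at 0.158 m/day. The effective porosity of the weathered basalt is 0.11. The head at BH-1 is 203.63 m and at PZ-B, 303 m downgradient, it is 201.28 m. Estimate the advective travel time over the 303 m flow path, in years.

Hydraulic gradient i = (203.63 − 201.28) / 303 = 2.35 / 303 = 0.007756.
Darcy flux q = K · i = 0.1580 × 0.007756 = 0.001225 m/day.
Seepage velocity v = q / n_e = 0.001225 / 0.11 = 0.01114 m/day.
Travel time t = L / v = 303 / 0.01114 = 27199 days = 74.47 years.

74.5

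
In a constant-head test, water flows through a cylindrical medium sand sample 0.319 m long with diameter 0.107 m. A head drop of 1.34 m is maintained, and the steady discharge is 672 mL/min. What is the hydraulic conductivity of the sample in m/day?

Cross-sectional area A = π·(d/2)² = π × (0.107/2)² = 0.008992 m².
Convert discharge: 672 mL/min = 1.120e-05 m³/s.
Darcy's law rearranged: K = Q·L / (A·Δh) = 1.120e-05 × 0.319 / (0.008992 × 1.34) = 0.0002965 m/s = 25.62 m/day.

25.6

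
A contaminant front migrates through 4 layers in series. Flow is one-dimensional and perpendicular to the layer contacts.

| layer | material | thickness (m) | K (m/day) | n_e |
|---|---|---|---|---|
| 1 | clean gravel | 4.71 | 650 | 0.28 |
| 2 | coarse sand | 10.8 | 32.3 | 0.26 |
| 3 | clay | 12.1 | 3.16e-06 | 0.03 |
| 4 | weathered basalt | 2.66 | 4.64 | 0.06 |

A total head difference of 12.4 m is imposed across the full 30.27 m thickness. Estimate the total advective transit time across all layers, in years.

3930

With flow normal to the layers, continuity requires the same specific discharge q through every layer.
Σ(b_i/K_i) = 4.71/650 + 10.8/32.3 + 12.1/3.16e-06 + 2.66/4.64 = 3.829e+06 d.
q = Δh / Σ(b_i/K_i) = 12.4 / 3.829e+06 = 3.238e-06 m/day.
In each layer the seepage velocity is v_i = q/n_i, so the layer transit time is t_i = b_i·n_i / q:
  layer 1 (clean gravel): t_1 = 4.71 × 0.28 / 3.238e-06 = 4.072e+05 d
  layer 2 (coarse sand): t_2 = 10.8 × 0.26 / 3.238e-06 = 8.671e+05 d
  layer 3 (clay): t_3 = 12.1 × 0.03 / 3.238e-06 = 1.121e+05 d
  layer 4 (weathered basalt): t_4 = 2.66 × 0.06 / 3.238e-06 = 49284 d
Total t = Σ t_i = 1.436e+06 days = 3931 years.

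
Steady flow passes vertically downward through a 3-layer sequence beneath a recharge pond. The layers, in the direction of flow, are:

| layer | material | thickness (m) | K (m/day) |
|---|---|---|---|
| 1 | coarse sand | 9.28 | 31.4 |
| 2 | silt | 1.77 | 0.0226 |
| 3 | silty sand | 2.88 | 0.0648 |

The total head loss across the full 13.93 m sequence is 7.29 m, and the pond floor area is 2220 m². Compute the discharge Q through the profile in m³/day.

132

Flow is perpendicular to layering, so the layers act in series and the equivalent K is the thickness-weighted harmonic mean.
Total thickness L = 9.28 + 1.77 + 2.88 = 13.93 m.
Σ(b_i/K_i) = 9.28/31.4 + 1.77/0.0226 + 2.88/0.0648 = 123.1 d.
K_eq = L / Σ(b_i/K_i) = 13.93 / 123.1 = 0.1132 m/day.
Q = K_eq · A · (Δh/L) = 0.1132 × 2220 × (7.29/13.93) = 131.5 m³/day.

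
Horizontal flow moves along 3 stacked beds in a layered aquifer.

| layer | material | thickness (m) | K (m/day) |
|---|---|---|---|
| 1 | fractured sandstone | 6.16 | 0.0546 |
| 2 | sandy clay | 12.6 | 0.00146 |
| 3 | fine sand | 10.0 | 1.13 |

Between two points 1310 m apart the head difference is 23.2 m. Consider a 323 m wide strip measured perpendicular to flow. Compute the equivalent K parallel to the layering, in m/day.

0.405

Flow is parallel to layering, so each bed carries its own Darcy discharge and the transmissivities add.
Σ(K_i·b_i) = 0.0546×6.16 + 0.00146×12.6 + 1.13×10.0 = 11.65 m²/day.
Total thickness b = 28.76 m, so K_eq = Σ(K_i·b_i)/b = 0.4052 m/day.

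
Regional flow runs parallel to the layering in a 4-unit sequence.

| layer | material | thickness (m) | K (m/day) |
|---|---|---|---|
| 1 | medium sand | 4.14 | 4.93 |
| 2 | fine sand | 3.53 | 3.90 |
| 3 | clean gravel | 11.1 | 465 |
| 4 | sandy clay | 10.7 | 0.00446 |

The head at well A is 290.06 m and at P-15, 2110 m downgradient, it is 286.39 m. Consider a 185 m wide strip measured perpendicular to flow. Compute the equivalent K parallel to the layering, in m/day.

176

Flow is parallel to layering, so each bed carries its own Darcy discharge and the transmissivities add.
Σ(K_i·b_i) = 4.93×4.14 + 3.90×3.53 + 465×11.1 + 0.00446×10.7 = 5196 m²/day.
Total thickness b = 29.47 m, so K_eq = Σ(K_i·b_i)/b = 176.3 m/day.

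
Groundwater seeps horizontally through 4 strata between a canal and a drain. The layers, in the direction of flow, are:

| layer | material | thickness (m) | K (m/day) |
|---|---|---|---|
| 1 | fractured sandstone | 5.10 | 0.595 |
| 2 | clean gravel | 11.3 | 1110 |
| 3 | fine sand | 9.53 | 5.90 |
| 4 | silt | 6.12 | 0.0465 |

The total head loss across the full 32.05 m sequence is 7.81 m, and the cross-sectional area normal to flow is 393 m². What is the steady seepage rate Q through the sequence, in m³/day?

Flow is perpendicular to layering, so the layers act in series and the equivalent K is the thickness-weighted harmonic mean.
Total thickness L = 5.10 + 11.3 + 9.53 + 6.12 = 32.05 m.
Σ(b_i/K_i) = 5.10/0.595 + 11.3/1110 + 9.53/5.90 + 6.12/0.0465 = 141.8 d.
K_eq = L / Σ(b_i/K_i) = 32.05 / 141.8 = 0.2260 m/day.
Q = K_eq · A · (Δh/L) = 0.2260 × 393 × (7.81/32.05) = 21.64 m³/day.

21.6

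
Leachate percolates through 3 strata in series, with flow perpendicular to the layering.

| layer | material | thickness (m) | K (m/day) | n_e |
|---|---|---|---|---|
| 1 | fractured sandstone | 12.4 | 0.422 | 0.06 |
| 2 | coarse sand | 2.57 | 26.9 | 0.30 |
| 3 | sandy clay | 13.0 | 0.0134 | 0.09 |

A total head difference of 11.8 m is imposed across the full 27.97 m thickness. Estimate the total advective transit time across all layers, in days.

With flow normal to the layers, continuity requires the same specific discharge q through every layer.
Σ(b_i/K_i) = 12.4/0.422 + 2.57/26.9 + 13.0/0.0134 = 999.6 d.
q = Δh / Σ(b_i/K_i) = 11.8 / 999.6 = 0.01180 m/day.
In each layer the seepage velocity is v_i = q/n_i, so the layer transit time is t_i = b_i·n_i / q:
  layer 1 (fractured sandstone): t_1 = 12.4 × 0.06 / 0.01180 = 63.03 d
  layer 2 (coarse sand): t_2 = 2.57 × 0.30 / 0.01180 = 65.31 d
  layer 3 (sandy clay): t_3 = 13.0 × 0.09 / 0.01180 = 99.12 d
Total t = Σ t_i = 227.5 days.

227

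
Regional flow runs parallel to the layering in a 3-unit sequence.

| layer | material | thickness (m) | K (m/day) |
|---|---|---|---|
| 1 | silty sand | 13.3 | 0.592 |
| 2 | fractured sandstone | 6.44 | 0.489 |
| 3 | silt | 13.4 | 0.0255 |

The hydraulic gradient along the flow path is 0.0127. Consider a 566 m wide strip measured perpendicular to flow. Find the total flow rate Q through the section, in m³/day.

Flow is parallel to layering, so each bed carries its own Darcy discharge and the transmissivities add.
Σ(K_i·b_i) = 0.592×13.3 + 0.489×6.44 + 0.0255×13.4 = 11.36 m²/day.
Hydraulic gradient i = 0.0127.
Q = Σ(K_i·b_i) · W · i = 11.36 × 566 × 0.01270 = 81.69 m³/day.

81.7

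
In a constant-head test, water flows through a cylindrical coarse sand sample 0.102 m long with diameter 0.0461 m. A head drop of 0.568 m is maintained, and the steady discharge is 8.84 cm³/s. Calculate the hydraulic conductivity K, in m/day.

Cross-sectional area A = π·(d/2)² = π × (0.0461/2)² = 0.001669 m².
Convert discharge: 8.84 cm³/s = 8.840e-06 m³/s.
Darcy's law rearranged: K = Q·L / (A·Δh) = 8.840e-06 × 0.102 / (0.001669 × 0.568) = 0.0009511 m/s = 82.17 m/day.

82.2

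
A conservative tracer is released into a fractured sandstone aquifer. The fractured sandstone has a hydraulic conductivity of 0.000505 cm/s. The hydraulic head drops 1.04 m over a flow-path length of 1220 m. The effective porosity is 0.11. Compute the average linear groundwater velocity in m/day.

0.00338

Convert K: 0.000505 cm/s × 864 = 0.4363 m/day.
Hydraulic gradient i = Δh / L = 1.04 / 1220 = 0.0008525.
Darcy flux q = K · i = 0.4363 × 0.0008525 = 0.0003719 m/day.
Seepage velocity v = q / n_e = 0.0003719 / 0.11 = 0.003381 m/day.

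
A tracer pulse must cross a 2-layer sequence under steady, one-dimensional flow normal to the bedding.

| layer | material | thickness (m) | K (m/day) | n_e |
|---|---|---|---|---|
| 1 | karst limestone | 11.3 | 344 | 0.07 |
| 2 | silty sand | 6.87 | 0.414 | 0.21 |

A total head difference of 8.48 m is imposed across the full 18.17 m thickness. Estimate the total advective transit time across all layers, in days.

4.38

With flow normal to the layers, continuity requires the same specific discharge q through every layer.
Σ(b_i/K_i) = 11.3/344 + 6.87/0.414 = 16.63 d.
q = Δh / Σ(b_i/K_i) = 8.48 / 16.63 = 0.5100 m/day.
In each layer the seepage velocity is v_i = q/n_i, so the layer transit time is t_i = b_i·n_i / q:
  layer 1 (karst limestone): t_1 = 11.3 × 0.07 / 0.5100 = 1.551 d
  layer 2 (silty sand): t_2 = 6.87 × 0.21 / 0.5100 = 2.829 d
Total t = Σ t_i = 4.380 days.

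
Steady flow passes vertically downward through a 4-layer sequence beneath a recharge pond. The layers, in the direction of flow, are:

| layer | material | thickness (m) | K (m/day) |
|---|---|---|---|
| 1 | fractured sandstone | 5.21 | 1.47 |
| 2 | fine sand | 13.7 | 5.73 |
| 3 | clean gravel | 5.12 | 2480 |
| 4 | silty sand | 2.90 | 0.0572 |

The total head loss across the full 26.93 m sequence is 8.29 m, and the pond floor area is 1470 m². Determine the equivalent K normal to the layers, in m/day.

0.475

Flow is perpendicular to layering, so the layers act in series and the equivalent K is the thickness-weighted harmonic mean.
Total thickness L = 5.21 + 13.7 + 5.12 + 2.90 = 26.93 m.
Σ(b_i/K_i) = 5.21/1.47 + 13.7/5.73 + 5.12/2480 + 2.90/0.0572 = 56.64 d.
K_eq = L / Σ(b_i/K_i) = 26.93 / 56.64 = 0.4755 m/day.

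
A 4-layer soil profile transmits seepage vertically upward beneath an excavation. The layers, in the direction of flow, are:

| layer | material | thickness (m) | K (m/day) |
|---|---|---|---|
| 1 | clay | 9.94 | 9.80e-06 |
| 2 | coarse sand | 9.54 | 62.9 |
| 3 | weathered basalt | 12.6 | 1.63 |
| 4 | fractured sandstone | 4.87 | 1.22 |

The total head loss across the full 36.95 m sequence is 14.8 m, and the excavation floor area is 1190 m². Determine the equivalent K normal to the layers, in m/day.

3.64e-05

Flow is perpendicular to layering, so the layers act in series and the equivalent K is the thickness-weighted harmonic mean.
Total thickness L = 9.94 + 9.54 + 12.6 + 4.87 = 36.95 m.
Σ(b_i/K_i) = 9.94/9.80e-06 + 9.54/62.9 + 12.6/1.63 + 4.87/1.22 = 1.014e+06 d.
K_eq = L / Σ(b_i/K_i) = 36.95 / 1.014e+06 = 3.643e-05 m/day.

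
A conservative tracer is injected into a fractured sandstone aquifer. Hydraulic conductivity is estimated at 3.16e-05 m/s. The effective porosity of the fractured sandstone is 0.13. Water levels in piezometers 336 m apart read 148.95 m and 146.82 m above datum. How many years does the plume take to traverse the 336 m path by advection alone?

6.91

Convert K: 3.16e-05 m/s × 86400 = 2.730 m/day.
Hydraulic gradient i = (148.95 − 146.82) / 336 = 2.13 / 336 = 0.006339.
Darcy flux q = K · i = 2.730 × 0.006339 = 0.01731 m/day.
Seepage velocity v = q / n_e = 0.01731 / 0.13 = 0.1331 m/day.
Travel time t = L / v = 336 / 0.1331 = 2524 days = 6.910 years.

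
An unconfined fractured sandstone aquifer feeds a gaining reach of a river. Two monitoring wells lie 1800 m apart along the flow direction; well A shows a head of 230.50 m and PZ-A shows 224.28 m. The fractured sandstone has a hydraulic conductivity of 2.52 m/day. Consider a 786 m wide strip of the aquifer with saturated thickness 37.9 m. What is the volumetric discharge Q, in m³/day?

Cross-sectional area A = 786 × 37.9 = 29789 m².
Hydraulic gradient i = (230.50 − 224.28) / 1800 = 6.22 / 1800 = 0.003456.
Darcy's law: Q = K · A · i = 2.520 × 29789 × 0.003456 = 259.4 m³/day.

259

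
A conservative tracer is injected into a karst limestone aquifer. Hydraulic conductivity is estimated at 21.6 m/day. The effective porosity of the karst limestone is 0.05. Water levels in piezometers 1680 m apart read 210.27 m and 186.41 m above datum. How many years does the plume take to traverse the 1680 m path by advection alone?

Hydraulic gradient i = (210.27 − 186.41) / 1680 = 23.86 / 1680 = 0.01420.
Darcy flux q = K · i = 21.60 × 0.01420 = 0.3068 m/day.
Seepage velocity v = q / n_e = 0.3068 / 0.05 = 6.135 m/day.
Travel time t = L / v = 1680 / 6.135 = 273.8 days = 0.7497 years.

0.750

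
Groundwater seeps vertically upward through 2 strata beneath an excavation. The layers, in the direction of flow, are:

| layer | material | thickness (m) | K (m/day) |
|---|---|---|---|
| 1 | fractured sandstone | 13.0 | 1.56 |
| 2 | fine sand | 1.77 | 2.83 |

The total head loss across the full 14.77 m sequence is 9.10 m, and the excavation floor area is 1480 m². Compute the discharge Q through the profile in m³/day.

1500

Flow is perpendicular to layering, so the layers act in series and the equivalent K is the thickness-weighted harmonic mean.
Total thickness L = 13.0 + 1.77 = 14.77 m.
Σ(b_i/K_i) = 13.0/1.56 + 1.77/2.83 = 8.959 d.
K_eq = L / Σ(b_i/K_i) = 14.77 / 8.959 = 1.649 m/day.
Q = K_eq · A · (Δh/L) = 1.649 × 1480 × (9.10/14.77) = 1503 m³/day.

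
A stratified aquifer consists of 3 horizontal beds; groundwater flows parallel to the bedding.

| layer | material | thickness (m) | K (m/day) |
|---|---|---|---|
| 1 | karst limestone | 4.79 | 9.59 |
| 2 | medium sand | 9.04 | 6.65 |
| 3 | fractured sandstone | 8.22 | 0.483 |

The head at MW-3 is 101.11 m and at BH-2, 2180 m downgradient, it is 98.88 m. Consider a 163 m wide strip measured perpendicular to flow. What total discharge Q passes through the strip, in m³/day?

Flow is parallel to layering, so each bed carries its own Darcy discharge and the transmissivities add.
Σ(K_i·b_i) = 9.59×4.79 + 6.65×9.04 + 0.483×8.22 = 110.0 m²/day.
Hydraulic gradient i = (101.11 − 98.88) / 2180 = 2.23 / 2180 = 0.001023.
Q = Σ(K_i·b_i) · W · i = 110.0 × 163 × 0.001023 = 18.34 m³/day.

18.3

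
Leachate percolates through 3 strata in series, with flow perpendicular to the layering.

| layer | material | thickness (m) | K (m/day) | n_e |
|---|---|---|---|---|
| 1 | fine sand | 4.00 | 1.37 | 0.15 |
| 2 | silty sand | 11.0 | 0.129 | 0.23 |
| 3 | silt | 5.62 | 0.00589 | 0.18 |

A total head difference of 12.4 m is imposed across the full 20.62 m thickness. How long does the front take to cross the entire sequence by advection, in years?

With flow normal to the layers, continuity requires the same specific discharge q through every layer.
Σ(b_i/K_i) = 4.00/1.37 + 11.0/0.129 + 5.62/0.00589 = 1042 d.
q = Δh / Σ(b_i/K_i) = 12.4 / 1042 = 0.01190 m/day.
In each layer the seepage velocity is v_i = q/n_i, so the layer transit time is t_i = b_i·n_i / q:
  layer 1 (fine sand): t_1 = 4.00 × 0.15 / 0.01190 = 50.44 d
  layer 2 (silty sand): t_2 = 11.0 × 0.23 / 0.01190 = 212.7 d
  layer 3 (silt): t_3 = 5.62 × 0.18 / 0.01190 = 85.04 d
Total t = Σ t_i = 348.1 days = 0.9532 years.

0.953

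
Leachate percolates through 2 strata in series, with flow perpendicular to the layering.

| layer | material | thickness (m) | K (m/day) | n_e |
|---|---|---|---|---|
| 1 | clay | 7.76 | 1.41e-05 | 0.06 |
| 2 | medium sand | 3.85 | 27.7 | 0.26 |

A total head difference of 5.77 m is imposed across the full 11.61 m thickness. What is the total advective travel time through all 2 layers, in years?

With flow normal to the layers, continuity requires the same specific discharge q through every layer.
Σ(b_i/K_i) = 7.76/1.41e-05 + 3.85/27.7 = 5.504e+05 d.
q = Δh / Σ(b_i/K_i) = 5.77 / 5.504e+05 = 1.048e-05 m/day.
In each layer the seepage velocity is v_i = q/n_i, so the layer transit time is t_i = b_i·n_i / q:
  layer 1 (clay): t_1 = 7.76 × 0.06 / 1.048e-05 = 44410 d
  layer 2 (medium sand): t_2 = 3.85 × 0.26 / 1.048e-05 = 95477 d
Total t = Σ t_i = 1.399e+05 days = 383.0 years.

383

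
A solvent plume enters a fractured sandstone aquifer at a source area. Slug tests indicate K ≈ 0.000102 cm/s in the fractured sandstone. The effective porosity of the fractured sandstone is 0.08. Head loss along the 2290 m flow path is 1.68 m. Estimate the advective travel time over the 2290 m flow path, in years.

Convert K: 0.000102 cm/s × 864 = 0.08813 m/day.
Hydraulic gradient i = Δh / L = 1.68 / 2290 = 0.0007336.
Darcy flux q = K · i = 0.08813 × 0.0007336 = 6.465e-05 m/day.
Seepage velocity v = q / n_e = 6.465e-05 / 0.08 = 0.0008082 m/day.
Travel time t = L / v = 2290 / 0.0008082 = 2.834e+06 days = 7758 years.

7760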